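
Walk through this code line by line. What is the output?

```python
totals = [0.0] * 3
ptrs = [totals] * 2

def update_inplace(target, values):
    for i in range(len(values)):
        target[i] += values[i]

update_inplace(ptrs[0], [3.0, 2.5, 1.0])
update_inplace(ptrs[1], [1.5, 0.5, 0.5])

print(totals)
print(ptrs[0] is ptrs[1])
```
[4.5, 3.0, 1.5]
True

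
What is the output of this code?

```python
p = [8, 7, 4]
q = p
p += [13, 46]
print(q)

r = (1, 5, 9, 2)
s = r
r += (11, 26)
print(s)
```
[8, 7, 4, 13, 46]
(1, 5, 9, 2)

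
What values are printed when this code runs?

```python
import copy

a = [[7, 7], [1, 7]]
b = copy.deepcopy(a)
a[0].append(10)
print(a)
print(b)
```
[[7, 7, 10], [1, 7]]
[[7, 7], [1, 7]]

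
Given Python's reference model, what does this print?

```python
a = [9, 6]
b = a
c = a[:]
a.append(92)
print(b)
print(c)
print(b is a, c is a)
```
[9, 6, 92]
[9, 6]
True False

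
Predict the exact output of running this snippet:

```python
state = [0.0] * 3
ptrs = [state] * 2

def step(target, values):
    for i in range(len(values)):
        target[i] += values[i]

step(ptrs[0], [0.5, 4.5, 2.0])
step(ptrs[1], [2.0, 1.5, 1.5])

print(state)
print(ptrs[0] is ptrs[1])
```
[2.5, 6.0, 3.5]
True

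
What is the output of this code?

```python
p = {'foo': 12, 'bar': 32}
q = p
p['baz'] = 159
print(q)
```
{'foo': 12, 'bar': 32, 'baz': 159}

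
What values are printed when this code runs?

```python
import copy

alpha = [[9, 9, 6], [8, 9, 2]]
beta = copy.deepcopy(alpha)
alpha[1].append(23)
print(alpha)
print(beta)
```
[[9, 9, 6], [8, 9, 2, 23]]
[[9, 9, 6], [8, 9, 2]]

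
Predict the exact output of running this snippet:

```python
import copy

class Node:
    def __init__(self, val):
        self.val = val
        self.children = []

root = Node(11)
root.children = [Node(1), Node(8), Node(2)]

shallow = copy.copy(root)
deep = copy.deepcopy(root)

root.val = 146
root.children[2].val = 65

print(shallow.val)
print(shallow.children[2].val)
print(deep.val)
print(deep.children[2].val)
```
11
65
11
2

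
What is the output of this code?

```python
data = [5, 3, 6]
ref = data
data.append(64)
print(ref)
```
[5, 3, 6, 64]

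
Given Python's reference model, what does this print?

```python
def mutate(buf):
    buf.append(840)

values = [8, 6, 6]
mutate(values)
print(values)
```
[8, 6, 6, 840]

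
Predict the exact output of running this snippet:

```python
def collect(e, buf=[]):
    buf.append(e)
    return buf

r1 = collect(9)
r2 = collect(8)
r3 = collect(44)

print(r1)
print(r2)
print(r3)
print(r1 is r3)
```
[9, 8, 44]
[9, 8, 44]
[9, 8, 44]
True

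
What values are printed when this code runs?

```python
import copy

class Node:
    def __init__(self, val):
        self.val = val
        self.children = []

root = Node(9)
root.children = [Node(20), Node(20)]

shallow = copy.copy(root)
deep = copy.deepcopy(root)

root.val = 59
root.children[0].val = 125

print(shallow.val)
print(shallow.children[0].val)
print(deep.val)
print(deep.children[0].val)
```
9
125
9
20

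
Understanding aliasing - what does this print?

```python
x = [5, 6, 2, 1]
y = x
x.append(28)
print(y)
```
[5, 6, 2, 1, 28]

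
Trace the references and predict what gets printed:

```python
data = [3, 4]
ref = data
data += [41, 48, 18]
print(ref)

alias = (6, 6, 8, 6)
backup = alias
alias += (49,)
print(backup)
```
[3, 4, 41, 48, 18]
(6, 6, 8, 6)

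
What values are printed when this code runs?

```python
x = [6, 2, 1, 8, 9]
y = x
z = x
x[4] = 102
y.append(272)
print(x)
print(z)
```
[6, 2, 1, 8, 102, 272]
[6, 2, 1, 8, 102, 272]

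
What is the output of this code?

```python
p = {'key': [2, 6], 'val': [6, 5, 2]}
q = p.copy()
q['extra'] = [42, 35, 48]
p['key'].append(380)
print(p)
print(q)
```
{'key': [2, 6, 380], 'val': [6, 5, 2]}
{'key': [2, 6, 380], 'val': [6, 5, 2], 'extra': [42, 35, 48]}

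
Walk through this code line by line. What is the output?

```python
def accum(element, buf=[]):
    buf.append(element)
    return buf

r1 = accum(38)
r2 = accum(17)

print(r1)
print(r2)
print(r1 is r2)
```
[38, 17]
[38, 17]
True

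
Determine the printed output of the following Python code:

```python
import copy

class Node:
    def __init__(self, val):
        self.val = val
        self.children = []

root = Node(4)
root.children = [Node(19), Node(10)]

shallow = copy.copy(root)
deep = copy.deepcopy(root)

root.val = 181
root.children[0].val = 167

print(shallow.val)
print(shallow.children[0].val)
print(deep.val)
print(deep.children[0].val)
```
4
167
4
19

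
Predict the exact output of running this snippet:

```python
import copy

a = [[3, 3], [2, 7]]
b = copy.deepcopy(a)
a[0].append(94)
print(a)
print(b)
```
[[3, 3, 94], [2, 7]]
[[3, 3], [2, 7]]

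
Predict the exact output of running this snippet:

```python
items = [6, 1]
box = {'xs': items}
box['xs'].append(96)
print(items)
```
[6, 1, 96]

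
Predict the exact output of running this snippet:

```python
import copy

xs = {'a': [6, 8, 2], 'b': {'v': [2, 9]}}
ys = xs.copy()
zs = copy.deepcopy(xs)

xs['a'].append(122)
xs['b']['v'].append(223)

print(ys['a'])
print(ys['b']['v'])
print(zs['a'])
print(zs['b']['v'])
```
[6, 8, 2, 122]
[2, 9, 223]
[6, 8, 2]
[2, 9]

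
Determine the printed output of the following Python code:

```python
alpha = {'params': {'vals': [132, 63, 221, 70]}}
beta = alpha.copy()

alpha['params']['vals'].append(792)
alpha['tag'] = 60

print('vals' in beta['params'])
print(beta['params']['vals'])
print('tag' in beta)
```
True
[132, 63, 221, 70, 792]
False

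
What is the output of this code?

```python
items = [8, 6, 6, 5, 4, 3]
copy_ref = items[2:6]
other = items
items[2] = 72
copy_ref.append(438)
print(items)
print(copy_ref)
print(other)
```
[8, 6, 72, 5, 4, 3]
[6, 5, 4, 3, 438]
[8, 6, 72, 5, 4, 3]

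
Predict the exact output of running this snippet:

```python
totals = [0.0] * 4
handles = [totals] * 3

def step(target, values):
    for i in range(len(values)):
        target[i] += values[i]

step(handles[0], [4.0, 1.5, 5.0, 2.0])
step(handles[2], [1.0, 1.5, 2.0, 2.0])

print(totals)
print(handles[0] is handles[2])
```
[5.0, 3.0, 7.0, 4.0]
True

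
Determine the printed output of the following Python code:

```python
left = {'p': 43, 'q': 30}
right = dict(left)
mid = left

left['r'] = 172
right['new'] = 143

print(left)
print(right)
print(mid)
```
{'p': 43, 'q': 30, 'r': 172}
{'p': 43, 'q': 30, 'new': 143}
{'p': 43, 'q': 30, 'r': 172}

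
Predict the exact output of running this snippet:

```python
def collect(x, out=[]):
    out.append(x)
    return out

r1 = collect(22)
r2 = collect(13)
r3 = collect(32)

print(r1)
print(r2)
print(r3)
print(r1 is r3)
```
[22, 13, 32]
[22, 13, 32]
[22, 13, 32]
True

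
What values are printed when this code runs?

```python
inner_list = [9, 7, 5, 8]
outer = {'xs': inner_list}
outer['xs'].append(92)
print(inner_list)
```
[9, 7, 5, 8, 92]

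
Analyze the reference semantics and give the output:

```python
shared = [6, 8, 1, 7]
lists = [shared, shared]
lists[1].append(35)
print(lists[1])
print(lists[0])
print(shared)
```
[6, 8, 1, 7, 35]
[6, 8, 1, 7, 35]
[6, 8, 1, 7, 35]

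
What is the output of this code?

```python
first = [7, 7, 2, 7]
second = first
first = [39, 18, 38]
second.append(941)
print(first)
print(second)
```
[39, 18, 38]
[7, 7, 2, 7, 941]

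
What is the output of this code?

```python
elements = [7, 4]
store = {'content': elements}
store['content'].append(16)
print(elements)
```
[7, 4, 16]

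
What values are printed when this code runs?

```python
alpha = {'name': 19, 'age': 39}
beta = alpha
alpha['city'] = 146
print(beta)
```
{'name': 19, 'age': 39, 'city': 146}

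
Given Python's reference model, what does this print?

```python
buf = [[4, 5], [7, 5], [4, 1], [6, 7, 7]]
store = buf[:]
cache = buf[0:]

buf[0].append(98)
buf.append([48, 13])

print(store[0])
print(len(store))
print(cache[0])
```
[4, 5, 98]
4
[4, 5, 98]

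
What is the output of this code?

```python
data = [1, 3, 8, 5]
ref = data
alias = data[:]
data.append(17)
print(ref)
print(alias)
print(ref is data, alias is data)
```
[1, 3, 8, 5, 17]
[1, 3, 8, 5]
True False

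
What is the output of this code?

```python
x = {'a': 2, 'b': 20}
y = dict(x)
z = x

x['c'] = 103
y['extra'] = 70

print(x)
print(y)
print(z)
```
{'a': 2, 'b': 20, 'c': 103}
{'a': 2, 'b': 20, 'extra': 70}
{'a': 2, 'b': 20, 'c': 103}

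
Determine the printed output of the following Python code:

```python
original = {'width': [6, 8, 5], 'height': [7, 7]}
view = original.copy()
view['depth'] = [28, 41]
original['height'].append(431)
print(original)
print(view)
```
{'width': [6, 8, 5], 'height': [7, 7, 431]}
{'width': [6, 8, 5], 'height': [7, 7, 431], 'depth': [28, 41]}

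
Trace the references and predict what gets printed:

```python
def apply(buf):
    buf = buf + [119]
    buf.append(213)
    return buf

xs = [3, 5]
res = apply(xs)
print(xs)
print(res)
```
[3, 5]
[3, 5, 119, 213]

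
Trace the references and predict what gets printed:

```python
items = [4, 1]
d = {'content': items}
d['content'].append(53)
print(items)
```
[4, 1, 53]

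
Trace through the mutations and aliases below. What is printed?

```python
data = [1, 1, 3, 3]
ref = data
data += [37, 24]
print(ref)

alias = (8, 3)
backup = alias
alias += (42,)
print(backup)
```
[1, 1, 3, 3, 37, 24]
(8, 3)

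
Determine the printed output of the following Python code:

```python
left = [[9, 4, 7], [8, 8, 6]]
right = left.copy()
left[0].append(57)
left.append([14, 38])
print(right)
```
[[9, 4, 7, 57], [8, 8, 6]]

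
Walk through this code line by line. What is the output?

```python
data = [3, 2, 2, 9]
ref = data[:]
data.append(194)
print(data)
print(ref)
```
[3, 2, 2, 9, 194]
[3, 2, 2, 9]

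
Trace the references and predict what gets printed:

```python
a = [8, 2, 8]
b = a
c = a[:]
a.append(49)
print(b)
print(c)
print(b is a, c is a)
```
[8, 2, 8, 49]
[8, 2, 8]
True False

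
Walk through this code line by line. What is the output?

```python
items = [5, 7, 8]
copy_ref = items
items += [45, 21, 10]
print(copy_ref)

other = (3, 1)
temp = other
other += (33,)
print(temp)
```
[5, 7, 8, 45, 21, 10]
(3, 1)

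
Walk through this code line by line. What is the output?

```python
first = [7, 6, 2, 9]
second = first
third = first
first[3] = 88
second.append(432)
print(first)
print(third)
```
[7, 6, 2, 88, 432]
[7, 6, 2, 88, 432]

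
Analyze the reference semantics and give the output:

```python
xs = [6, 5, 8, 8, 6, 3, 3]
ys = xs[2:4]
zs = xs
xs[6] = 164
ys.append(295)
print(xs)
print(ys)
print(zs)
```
[6, 5, 8, 8, 6, 3, 164]
[8, 8, 295]
[6, 5, 8, 8, 6, 3, 164]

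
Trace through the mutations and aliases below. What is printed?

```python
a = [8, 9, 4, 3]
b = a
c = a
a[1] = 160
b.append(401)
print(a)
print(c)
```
[8, 160, 4, 3, 401]
[8, 160, 4, 3, 401]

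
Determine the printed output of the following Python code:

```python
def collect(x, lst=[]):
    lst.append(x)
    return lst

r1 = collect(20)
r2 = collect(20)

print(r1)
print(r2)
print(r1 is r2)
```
[20, 20]
[20, 20]
True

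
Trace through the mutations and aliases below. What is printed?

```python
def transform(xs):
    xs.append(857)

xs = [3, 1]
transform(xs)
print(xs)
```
[3, 1, 857]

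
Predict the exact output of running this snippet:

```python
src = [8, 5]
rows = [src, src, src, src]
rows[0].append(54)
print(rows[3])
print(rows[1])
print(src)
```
[8, 5, 54]
[8, 5, 54]
[8, 5, 54]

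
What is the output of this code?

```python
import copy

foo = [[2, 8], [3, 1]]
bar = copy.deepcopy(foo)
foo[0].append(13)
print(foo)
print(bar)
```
[[2, 8, 13], [3, 1]]
[[2, 8], [3, 1]]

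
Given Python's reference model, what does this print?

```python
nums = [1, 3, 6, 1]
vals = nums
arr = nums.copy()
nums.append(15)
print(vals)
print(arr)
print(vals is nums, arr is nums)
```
[1, 3, 6, 1, 15]
[1, 3, 6, 1]
True False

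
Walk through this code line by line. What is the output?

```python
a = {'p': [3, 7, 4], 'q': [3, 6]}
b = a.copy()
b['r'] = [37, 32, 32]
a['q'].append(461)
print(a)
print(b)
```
{'p': [3, 7, 4], 'q': [3, 6, 461]}
{'p': [3, 7, 4], 'q': [3, 6, 461], 'r': [37, 32, 32]}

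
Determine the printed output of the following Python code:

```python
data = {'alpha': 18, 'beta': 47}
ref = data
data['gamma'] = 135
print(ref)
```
{'alpha': 18, 'beta': 47, 'gamma': 135}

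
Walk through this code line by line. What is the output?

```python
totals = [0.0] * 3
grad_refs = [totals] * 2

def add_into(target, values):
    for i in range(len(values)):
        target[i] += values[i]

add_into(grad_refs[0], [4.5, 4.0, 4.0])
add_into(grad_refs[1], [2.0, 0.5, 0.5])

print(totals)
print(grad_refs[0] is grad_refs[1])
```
[6.5, 4.5, 4.5]
True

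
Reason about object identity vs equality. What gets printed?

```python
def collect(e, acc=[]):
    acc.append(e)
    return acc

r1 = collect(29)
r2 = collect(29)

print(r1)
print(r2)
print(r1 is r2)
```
[29, 29]
[29, 29]
True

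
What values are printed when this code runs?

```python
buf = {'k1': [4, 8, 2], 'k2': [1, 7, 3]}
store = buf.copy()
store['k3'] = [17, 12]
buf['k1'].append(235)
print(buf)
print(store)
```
{'k1': [4, 8, 2, 235], 'k2': [1, 7, 3]}
{'k1': [4, 8, 2, 235], 'k2': [1, 7, 3], 'k3': [17, 12]}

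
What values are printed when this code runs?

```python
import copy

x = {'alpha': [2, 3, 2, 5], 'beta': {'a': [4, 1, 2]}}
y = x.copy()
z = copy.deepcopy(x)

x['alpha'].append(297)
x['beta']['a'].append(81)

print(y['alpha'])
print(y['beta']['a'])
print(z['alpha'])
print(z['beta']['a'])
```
[2, 3, 2, 5, 297]
[4, 1, 2, 81]
[2, 3, 2, 5]
[4, 1, 2]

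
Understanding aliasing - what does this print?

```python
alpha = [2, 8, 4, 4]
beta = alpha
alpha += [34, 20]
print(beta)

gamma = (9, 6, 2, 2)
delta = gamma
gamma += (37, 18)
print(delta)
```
[2, 8, 4, 4, 34, 20]
(9, 6, 2, 2)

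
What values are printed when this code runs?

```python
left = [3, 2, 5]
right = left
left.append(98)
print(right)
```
[3, 2, 5, 98]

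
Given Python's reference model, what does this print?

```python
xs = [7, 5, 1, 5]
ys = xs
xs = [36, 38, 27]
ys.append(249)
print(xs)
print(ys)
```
[36, 38, 27]
[7, 5, 1, 5, 249]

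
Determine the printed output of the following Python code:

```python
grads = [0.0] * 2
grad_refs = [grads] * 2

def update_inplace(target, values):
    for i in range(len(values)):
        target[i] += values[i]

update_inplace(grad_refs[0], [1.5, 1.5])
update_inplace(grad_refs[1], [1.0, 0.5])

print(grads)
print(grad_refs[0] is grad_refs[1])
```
[2.5, 2.0]
True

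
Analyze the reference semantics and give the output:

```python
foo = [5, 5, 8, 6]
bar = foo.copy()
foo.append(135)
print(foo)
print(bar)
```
[5, 5, 8, 6, 135]
[5, 5, 8, 6]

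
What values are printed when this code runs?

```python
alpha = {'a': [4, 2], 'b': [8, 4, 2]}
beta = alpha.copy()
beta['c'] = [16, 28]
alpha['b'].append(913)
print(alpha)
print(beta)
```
{'a': [4, 2], 'b': [8, 4, 2, 913]}
{'a': [4, 2], 'b': [8, 4, 2, 913], 'c': [16, 28]}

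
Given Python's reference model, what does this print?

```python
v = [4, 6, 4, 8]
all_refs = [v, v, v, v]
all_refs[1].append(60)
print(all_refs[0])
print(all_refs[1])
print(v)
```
[4, 6, 4, 8, 60]
[4, 6, 4, 8, 60]
[4, 6, 4, 8, 60]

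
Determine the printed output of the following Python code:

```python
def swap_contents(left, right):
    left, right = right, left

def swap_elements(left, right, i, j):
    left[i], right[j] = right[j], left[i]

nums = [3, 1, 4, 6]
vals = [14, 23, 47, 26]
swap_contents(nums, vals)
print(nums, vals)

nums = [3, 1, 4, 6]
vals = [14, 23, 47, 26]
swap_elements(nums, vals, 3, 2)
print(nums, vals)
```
[3, 1, 4, 6] [14, 23, 47, 26]
[3, 1, 4, 47] [14, 23, 6, 26]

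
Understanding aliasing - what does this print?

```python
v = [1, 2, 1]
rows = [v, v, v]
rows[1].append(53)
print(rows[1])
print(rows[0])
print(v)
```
[1, 2, 1, 53]
[1, 2, 1, 53]
[1, 2, 1, 53]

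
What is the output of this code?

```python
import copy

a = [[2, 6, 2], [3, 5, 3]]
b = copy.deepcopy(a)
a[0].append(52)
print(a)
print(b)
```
[[2, 6, 2, 52], [3, 5, 3]]
[[2, 6, 2], [3, 5, 3]]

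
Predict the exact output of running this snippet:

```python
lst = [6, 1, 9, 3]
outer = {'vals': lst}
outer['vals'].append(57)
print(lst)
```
[6, 1, 9, 3, 57]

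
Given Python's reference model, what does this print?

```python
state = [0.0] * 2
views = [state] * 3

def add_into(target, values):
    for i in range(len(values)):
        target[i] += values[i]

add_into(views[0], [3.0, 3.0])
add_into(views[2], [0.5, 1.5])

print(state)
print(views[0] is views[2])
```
[3.5, 4.5]
True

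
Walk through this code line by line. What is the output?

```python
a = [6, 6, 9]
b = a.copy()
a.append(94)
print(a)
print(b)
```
[6, 6, 9, 94]
[6, 6, 9]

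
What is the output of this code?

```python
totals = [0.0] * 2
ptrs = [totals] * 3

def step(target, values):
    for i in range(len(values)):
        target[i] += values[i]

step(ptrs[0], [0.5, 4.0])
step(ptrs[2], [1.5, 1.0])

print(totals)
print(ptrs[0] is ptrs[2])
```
[2.0, 5.0]
True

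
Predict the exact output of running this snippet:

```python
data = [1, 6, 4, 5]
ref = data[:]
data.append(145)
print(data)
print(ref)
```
[1, 6, 4, 5, 145]
[1, 6, 4, 5]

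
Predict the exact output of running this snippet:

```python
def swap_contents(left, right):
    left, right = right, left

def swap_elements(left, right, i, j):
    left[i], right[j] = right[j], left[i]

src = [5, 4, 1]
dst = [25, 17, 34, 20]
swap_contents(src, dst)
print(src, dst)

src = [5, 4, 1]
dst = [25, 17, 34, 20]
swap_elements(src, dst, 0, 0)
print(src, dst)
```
[5, 4, 1] [25, 17, 34, 20]
[25, 4, 1] [5, 17, 34, 20]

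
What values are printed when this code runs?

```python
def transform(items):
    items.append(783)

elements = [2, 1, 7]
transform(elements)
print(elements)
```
[2, 1, 7, 783]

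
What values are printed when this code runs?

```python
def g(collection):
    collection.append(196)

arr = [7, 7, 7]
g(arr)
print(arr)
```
[7, 7, 7, 196]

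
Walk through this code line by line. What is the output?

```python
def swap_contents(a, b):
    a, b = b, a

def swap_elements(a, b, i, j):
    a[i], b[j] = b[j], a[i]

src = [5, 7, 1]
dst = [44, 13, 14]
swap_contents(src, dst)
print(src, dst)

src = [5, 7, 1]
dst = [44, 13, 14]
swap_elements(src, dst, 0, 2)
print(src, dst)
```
[5, 7, 1] [44, 13, 14]
[14, 7, 1] [44, 13, 5]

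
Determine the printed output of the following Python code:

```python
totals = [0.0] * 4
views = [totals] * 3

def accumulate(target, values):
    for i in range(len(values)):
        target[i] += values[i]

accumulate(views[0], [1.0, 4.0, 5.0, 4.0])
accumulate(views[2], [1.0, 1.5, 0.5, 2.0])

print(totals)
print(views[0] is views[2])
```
[2.0, 5.5, 5.5, 6.0]
True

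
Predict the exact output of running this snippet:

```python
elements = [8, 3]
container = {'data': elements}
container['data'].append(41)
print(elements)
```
[8, 3, 41]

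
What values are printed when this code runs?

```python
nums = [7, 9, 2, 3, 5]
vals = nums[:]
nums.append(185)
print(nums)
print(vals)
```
[7, 9, 2, 3, 5, 185]
[7, 9, 2, 3, 5]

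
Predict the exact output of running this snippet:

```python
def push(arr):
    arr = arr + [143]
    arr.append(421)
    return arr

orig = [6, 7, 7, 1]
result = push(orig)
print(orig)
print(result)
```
[6, 7, 7, 1]
[6, 7, 7, 1, 143, 421]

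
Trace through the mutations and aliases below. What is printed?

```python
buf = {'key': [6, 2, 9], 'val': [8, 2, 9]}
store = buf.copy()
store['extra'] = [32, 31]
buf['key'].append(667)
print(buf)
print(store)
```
{'key': [6, 2, 9, 667], 'val': [8, 2, 9]}
{'key': [6, 2, 9, 667], 'val': [8, 2, 9], 'extra': [32, 31]}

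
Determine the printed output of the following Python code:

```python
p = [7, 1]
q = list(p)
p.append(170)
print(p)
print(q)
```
[7, 1, 170]
[7, 1]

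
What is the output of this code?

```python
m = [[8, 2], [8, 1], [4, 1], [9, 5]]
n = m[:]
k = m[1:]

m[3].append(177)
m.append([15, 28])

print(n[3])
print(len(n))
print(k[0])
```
[9, 5, 177]
4
[8, 1]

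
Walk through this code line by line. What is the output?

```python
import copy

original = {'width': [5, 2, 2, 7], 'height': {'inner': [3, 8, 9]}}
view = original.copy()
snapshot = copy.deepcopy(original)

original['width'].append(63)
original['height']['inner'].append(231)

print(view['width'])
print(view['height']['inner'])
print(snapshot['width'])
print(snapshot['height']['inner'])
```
[5, 2, 2, 7, 63]
[3, 8, 9, 231]
[5, 2, 2, 7]
[3, 8, 9]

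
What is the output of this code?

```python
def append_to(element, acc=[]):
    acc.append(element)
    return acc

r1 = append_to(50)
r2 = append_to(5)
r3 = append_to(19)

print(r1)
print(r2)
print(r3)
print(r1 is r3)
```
[50, 5, 19]
[50, 5, 19]
[50, 5, 19]
True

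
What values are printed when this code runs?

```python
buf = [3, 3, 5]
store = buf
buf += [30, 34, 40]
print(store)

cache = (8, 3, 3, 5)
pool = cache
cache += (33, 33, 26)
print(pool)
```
[3, 3, 5, 30, 34, 40]
(8, 3, 3, 5)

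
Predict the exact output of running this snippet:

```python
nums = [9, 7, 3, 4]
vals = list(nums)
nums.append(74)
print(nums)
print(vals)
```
[9, 7, 3, 4, 74]
[9, 7, 3, 4]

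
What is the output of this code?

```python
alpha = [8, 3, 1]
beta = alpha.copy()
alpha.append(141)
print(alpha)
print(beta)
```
[8, 3, 1, 141]
[8, 3, 1]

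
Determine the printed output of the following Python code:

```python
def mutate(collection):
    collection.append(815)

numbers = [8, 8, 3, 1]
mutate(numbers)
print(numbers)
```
[8, 8, 3, 1, 815]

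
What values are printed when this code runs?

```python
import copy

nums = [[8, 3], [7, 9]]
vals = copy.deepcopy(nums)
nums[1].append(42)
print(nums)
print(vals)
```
[[8, 3], [7, 9, 42]]
[[8, 3], [7, 9]]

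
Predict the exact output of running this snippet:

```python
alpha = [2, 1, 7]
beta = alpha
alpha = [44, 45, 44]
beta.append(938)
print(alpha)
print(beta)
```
[44, 45, 44]
[2, 1, 7, 938]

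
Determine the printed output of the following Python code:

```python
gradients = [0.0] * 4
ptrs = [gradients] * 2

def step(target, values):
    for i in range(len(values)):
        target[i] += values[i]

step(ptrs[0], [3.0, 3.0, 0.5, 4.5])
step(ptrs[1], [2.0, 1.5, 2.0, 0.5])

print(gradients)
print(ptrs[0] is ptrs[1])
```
[5.0, 4.5, 2.5, 5.0]
True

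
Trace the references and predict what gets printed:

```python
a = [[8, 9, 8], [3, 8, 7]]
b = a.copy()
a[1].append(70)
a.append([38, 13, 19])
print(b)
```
[[8, 9, 8], [3, 8, 7, 70]]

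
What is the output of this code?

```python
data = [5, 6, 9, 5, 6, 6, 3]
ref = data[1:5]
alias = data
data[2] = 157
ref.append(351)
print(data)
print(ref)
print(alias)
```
[5, 6, 157, 5, 6, 6, 3]
[6, 9, 5, 6, 351]
[5, 6, 157, 5, 6, 6, 3]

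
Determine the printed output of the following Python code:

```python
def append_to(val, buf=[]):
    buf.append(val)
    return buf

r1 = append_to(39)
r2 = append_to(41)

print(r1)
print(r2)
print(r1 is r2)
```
[39, 41]
[39, 41]
True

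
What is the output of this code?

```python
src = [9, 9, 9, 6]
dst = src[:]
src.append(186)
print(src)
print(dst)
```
[9, 9, 9, 6, 186]
[9, 9, 9, 6]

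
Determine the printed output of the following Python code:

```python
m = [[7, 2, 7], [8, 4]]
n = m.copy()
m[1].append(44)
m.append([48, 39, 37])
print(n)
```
[[7, 2, 7], [8, 4, 44]]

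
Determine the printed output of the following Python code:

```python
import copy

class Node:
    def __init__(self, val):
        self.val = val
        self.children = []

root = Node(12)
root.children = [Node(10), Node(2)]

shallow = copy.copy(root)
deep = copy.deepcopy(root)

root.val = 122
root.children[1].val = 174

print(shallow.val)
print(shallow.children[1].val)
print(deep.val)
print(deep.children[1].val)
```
12
174
12
2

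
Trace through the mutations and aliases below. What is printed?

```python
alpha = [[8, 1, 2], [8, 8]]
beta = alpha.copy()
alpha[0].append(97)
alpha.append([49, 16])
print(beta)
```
[[8, 1, 2, 97], [8, 8]]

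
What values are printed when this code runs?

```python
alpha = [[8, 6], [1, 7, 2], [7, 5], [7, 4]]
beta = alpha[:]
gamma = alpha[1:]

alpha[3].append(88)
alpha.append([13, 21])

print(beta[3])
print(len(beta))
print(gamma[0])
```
[7, 4, 88]
4
[1, 7, 2]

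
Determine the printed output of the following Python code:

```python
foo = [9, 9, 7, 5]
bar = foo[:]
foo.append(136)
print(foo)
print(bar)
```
[9, 9, 7, 5, 136]
[9, 9, 7, 5]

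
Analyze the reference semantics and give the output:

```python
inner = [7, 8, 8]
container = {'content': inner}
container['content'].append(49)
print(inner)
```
[7, 8, 8, 49]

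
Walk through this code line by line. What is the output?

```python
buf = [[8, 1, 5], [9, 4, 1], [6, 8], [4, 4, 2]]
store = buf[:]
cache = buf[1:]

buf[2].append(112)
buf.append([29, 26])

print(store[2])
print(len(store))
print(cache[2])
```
[6, 8, 112]
4
[4, 4, 2]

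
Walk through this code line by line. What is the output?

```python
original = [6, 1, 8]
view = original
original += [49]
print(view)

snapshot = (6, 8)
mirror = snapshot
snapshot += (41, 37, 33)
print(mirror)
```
[6, 1, 8, 49]
(6, 8)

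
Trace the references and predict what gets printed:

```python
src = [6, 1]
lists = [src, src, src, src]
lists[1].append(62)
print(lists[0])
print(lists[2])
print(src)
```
[6, 1, 62]
[6, 1, 62]
[6, 1, 62]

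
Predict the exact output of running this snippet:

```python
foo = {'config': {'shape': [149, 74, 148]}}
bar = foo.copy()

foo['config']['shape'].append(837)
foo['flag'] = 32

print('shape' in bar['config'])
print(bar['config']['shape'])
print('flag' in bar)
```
True
[149, 74, 148, 837]
False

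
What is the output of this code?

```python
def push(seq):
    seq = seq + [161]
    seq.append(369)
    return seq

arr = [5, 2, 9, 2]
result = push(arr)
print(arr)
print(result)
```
[5, 2, 9, 2]
[5, 2, 9, 2, 161, 369]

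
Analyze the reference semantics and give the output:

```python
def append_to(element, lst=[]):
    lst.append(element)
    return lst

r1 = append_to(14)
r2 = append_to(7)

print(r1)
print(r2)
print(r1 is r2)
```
[14, 7]
[14, 7]
True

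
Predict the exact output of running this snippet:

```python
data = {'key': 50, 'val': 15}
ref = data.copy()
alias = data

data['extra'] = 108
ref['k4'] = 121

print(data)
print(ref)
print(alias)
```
{'key': 50, 'val': 15, 'extra': 108}
{'key': 50, 'val': 15, 'k4': 121}
{'key': 50, 'val': 15, 'extra': 108}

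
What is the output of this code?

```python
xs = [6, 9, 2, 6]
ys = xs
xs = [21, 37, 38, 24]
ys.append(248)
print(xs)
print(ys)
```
[21, 37, 38, 24]
[6, 9, 2, 6, 248]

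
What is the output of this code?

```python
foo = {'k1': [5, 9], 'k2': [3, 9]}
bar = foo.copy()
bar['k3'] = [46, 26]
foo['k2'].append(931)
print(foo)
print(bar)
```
{'k1': [5, 9], 'k2': [3, 9, 931]}
{'k1': [5, 9], 'k2': [3, 9, 931], 'k3': [46, 26]}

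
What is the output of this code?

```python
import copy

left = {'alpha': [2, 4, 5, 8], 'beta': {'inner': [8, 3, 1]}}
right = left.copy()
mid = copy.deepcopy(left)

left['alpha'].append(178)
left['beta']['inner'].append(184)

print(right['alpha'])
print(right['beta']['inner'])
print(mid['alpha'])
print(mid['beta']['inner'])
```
[2, 4, 5, 8, 178]
[8, 3, 1, 184]
[2, 4, 5, 8]
[8, 3, 1]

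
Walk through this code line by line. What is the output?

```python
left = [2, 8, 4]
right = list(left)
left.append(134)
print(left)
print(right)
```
[2, 8, 4, 134]
[2, 8, 4]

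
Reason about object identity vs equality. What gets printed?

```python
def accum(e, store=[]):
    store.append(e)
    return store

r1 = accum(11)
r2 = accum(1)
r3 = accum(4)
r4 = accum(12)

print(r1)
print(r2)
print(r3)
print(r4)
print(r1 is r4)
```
[11, 1, 4, 12]
[11, 1, 4, 12]
[11, 1, 4, 12]
[11, 1, 4, 12]
True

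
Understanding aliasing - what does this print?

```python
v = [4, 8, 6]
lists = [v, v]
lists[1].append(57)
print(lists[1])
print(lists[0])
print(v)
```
[4, 8, 6, 57]
[4, 8, 6, 57]
[4, 8, 6, 57]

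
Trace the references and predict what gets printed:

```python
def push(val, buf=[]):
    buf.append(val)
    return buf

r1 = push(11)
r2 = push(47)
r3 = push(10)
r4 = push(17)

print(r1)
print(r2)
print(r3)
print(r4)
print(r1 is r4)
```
[11, 47, 10, 17]
[11, 47, 10, 17]
[11, 47, 10, 17]
[11, 47, 10, 17]
True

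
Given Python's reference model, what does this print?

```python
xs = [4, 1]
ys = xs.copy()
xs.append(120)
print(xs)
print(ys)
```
[4, 1, 120]
[4, 1]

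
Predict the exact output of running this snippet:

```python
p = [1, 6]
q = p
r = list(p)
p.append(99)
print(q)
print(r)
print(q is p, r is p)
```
[1, 6, 99]
[1, 6]
True False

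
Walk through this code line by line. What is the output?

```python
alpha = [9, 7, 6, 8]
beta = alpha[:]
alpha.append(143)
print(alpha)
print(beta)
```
[9, 7, 6, 8, 143]
[9, 7, 6, 8]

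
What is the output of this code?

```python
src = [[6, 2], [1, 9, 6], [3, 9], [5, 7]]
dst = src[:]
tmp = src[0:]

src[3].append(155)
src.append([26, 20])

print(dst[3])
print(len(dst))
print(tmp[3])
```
[5, 7, 155]
4
[5, 7, 155]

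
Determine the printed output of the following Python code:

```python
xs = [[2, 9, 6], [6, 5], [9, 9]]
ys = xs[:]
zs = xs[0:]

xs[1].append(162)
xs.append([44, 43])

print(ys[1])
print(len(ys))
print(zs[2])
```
[6, 5, 162]
3
[9, 9]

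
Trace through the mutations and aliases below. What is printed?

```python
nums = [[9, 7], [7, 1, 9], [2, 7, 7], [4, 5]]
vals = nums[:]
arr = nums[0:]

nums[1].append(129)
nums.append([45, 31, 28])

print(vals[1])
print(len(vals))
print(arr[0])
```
[7, 1, 9, 129]
4
[9, 7]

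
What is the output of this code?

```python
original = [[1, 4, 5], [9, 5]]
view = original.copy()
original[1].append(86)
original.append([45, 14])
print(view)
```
[[1, 4, 5], [9, 5, 86]]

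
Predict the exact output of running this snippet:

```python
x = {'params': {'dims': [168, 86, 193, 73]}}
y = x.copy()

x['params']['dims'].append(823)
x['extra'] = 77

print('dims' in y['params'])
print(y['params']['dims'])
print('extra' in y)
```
True
[168, 86, 193, 73, 823]
False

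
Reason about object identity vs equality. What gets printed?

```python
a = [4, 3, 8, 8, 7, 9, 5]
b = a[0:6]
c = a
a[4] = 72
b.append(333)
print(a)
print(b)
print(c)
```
[4, 3, 8, 8, 72, 9, 5]
[4, 3, 8, 8, 7, 9, 333]
[4, 3, 8, 8, 72, 9, 5]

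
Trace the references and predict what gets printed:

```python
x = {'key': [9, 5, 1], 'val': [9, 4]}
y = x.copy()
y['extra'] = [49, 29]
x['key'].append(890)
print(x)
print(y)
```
{'key': [9, 5, 1, 890], 'val': [9, 4]}
{'key': [9, 5, 1, 890], 'val': [9, 4], 'extra': [49, 29]}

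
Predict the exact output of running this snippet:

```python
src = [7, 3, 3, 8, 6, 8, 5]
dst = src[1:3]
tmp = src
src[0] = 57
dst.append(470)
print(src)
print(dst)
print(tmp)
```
[57, 3, 3, 8, 6, 8, 5]
[3, 3, 470]
[57, 3, 3, 8, 6, 8, 5]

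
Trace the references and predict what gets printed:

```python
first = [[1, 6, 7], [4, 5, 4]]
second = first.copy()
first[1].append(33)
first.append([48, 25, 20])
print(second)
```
[[1, 6, 7], [4, 5, 4, 33]]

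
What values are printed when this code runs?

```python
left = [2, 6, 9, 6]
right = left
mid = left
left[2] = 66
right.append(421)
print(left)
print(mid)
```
[2, 6, 66, 6, 421]
[2, 6, 66, 6, 421]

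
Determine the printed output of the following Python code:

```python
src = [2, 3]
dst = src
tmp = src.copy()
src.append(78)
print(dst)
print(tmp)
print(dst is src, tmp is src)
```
[2, 3, 78]
[2, 3]
True False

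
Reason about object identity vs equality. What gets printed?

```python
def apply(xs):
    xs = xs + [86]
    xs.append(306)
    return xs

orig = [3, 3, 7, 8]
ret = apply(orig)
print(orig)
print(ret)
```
[3, 3, 7, 8]
[3, 3, 7, 8, 86, 306]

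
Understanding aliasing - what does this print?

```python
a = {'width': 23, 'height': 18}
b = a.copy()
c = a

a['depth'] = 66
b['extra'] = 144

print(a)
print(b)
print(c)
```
{'width': 23, 'height': 18, 'depth': 66}
{'width': 23, 'height': 18, 'extra': 144}
{'width': 23, 'height': 18, 'depth': 66}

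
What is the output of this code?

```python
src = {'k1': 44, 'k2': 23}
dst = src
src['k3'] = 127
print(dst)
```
{'k1': 44, 'k2': 23, 'k3': 127}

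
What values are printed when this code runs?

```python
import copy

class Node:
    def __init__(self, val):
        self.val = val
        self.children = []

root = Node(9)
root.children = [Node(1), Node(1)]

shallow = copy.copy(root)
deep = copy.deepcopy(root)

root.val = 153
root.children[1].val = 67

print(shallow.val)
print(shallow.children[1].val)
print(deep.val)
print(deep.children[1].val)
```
9
67
9
1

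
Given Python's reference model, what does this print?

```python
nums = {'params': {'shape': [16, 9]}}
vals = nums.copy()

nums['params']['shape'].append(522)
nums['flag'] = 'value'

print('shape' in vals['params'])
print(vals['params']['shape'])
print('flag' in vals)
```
True
[16, 9, 522]
False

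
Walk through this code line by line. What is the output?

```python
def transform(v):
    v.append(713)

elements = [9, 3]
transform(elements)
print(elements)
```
[9, 3, 713]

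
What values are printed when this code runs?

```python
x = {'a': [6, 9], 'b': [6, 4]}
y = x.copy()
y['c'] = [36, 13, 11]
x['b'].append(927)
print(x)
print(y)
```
{'a': [6, 9], 'b': [6, 4, 927]}
{'a': [6, 9], 'b': [6, 4, 927], 'c': [36, 13, 11]}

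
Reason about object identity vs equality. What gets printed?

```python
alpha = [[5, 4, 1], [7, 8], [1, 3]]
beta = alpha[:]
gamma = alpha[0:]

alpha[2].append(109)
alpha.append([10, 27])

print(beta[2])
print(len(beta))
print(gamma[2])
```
[1, 3, 109]
3
[1, 3, 109]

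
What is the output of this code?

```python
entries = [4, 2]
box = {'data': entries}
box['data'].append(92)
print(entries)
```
[4, 2, 92]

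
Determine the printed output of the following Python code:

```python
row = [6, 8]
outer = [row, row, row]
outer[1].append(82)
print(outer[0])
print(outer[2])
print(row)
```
[6, 8, 82]
[6, 8, 82]
[6, 8, 82]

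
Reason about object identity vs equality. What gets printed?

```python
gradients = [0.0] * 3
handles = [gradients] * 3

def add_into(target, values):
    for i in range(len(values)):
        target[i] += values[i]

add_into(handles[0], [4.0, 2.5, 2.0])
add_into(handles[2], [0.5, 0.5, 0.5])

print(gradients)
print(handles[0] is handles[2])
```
[4.5, 3.0, 2.5]
True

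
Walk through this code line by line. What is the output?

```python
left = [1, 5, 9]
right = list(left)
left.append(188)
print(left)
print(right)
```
[1, 5, 9, 188]
[1, 5, 9]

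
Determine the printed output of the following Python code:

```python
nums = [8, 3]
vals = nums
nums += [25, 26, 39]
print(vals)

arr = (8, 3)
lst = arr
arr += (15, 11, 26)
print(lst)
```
[8, 3, 25, 26, 39]
(8, 3)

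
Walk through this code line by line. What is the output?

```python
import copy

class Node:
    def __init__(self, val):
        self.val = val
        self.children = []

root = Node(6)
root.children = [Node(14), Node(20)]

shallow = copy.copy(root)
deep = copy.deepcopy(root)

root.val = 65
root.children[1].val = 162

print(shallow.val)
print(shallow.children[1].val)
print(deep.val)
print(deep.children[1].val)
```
6
162
6
20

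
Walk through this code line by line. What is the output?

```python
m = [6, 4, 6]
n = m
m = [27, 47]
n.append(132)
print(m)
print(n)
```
[27, 47]
[6, 4, 6, 132]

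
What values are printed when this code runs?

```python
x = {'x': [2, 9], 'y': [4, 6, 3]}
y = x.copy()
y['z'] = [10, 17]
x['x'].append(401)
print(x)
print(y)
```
{'x': [2, 9, 401], 'y': [4, 6, 3]}
{'x': [2, 9, 401], 'y': [4, 6, 3], 'z': [10, 17]}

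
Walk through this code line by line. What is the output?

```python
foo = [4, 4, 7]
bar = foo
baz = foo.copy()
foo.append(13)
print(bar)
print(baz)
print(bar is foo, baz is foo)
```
[4, 4, 7, 13]
[4, 4, 7]
True False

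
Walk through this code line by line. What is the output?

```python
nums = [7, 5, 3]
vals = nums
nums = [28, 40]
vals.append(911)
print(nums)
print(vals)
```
[28, 40]
[7, 5, 3, 911]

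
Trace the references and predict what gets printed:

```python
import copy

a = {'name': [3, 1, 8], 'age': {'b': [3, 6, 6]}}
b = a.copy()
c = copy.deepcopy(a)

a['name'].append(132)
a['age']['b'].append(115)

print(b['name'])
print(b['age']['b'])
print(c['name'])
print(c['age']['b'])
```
[3, 1, 8, 132]
[3, 6, 6, 115]
[3, 1, 8]
[3, 6, 6]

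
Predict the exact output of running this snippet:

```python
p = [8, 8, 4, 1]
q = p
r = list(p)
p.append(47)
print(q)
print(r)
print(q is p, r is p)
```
[8, 8, 4, 1, 47]
[8, 8, 4, 1]
True False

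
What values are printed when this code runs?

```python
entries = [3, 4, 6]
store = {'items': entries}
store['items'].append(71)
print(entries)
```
[3, 4, 6, 71]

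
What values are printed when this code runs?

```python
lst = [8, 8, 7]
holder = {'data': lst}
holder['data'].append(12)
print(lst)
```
[8, 8, 7, 12]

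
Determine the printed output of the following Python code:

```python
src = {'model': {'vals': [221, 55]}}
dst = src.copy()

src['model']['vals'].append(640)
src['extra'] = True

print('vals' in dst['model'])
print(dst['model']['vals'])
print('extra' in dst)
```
True
[221, 55, 640]
False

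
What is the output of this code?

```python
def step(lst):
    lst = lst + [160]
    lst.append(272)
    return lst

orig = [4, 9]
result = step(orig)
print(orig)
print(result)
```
[4, 9]
[4, 9, 160, 272]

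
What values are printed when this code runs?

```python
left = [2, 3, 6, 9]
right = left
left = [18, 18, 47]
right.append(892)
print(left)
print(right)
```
[18, 18, 47]
[2, 3, 6, 9, 892]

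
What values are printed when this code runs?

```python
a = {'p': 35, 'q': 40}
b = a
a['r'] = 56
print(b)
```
{'p': 35, 'q': 40, 'r': 56}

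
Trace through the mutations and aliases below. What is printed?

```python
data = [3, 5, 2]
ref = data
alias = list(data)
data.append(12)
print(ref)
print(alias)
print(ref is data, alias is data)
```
[3, 5, 2, 12]
[3, 5, 2]
True False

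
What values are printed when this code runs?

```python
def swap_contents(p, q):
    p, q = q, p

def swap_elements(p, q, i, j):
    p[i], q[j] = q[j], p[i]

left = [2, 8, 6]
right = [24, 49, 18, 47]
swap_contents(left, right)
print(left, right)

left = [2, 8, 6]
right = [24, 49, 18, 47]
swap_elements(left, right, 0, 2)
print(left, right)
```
[2, 8, 6] [24, 49, 18, 47]
[18, 8, 6] [24, 49, 2, 47]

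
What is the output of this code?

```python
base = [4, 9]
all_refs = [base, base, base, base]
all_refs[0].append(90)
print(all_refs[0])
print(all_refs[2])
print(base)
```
[4, 9, 90]
[4, 9, 90]
[4, 9, 90]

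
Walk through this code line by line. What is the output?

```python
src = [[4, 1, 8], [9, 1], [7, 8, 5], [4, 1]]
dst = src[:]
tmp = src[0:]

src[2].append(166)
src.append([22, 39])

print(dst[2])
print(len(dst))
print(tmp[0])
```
[7, 8, 5, 166]
4
[4, 1, 8]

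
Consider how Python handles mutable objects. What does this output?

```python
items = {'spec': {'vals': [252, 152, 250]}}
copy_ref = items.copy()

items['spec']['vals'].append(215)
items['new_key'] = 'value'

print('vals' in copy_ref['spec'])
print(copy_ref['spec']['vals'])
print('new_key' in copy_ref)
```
True
[252, 152, 250, 215]
False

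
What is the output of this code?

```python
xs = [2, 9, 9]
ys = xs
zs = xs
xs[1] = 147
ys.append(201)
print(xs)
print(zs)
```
[2, 147, 9, 201]
[2, 147, 9, 201]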